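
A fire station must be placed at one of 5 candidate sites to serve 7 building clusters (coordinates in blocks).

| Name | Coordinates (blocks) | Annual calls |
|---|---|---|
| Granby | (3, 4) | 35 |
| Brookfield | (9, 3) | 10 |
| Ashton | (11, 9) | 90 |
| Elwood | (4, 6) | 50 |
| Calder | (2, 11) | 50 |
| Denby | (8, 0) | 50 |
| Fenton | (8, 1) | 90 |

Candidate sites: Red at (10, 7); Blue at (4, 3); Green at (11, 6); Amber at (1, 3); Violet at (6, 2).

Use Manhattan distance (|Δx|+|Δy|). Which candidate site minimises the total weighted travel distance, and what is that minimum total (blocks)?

Total weighted distance at each candidate:
  Red (10, 7): total = 2790
  Blue (4, 3): total = 2830
  Green (11, 6): total = 2890
  Amber (1, 3): total = 3685
  Violet (6, 2): total = 2715
Minimum is at Violet with total 2715 blocks.

Violet, total 2715 blocks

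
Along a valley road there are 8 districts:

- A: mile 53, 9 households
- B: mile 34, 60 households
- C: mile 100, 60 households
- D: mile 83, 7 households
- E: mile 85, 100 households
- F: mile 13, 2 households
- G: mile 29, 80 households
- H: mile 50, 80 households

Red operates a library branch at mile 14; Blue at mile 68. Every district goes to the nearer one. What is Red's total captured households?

142

The indifferent point is the midpoint (14+68)/2 = 41; districts left of it (closer to Red at 14) go to Red, those right go to Blue.
  F at 13 (w=2) → Red
  G at 29 (w=80) → Red
  B at 34 (w=60) → Red
  H at 50 (w=80) → Blue
  A at 53 (w=9) → Blue
  D at 83 (w=7) → Blue
  E at 85 (w=100) → Blue
  C at 100 (w=60) → Blue
Red captures 142; Blue captures 256.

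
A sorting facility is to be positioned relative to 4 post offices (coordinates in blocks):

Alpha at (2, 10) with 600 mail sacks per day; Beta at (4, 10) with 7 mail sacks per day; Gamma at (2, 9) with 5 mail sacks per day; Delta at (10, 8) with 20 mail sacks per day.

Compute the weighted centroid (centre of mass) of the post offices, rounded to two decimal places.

(2.28, 9.93)

The minimiser of Σwᵢ‖p−pᵢ‖² is the weighted centroid p* = (Σwᵢpᵢ)/(Σwᵢ).
Σwᵢ = 632.
Σwᵢxᵢ = 600·2 + 7·4 + 5·2 + 20·10 = 1438.
Σwᵢyᵢ = 600·10 + 7·10 + 5·9 + 20·8 = 6275.
x* = 1438/632 = 2.28, y* = 6275/632 = 9.93.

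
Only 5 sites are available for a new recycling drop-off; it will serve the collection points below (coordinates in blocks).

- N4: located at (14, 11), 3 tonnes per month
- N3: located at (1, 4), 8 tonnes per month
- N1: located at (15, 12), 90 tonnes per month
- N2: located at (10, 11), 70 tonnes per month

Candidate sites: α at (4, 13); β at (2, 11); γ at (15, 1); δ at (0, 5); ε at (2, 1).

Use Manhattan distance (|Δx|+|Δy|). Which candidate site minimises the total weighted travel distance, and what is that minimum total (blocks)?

α, total 1772 blocks

Total weighted distance at each candidate:
  α (4, 13): total = 1772
  β (2, 11): total = 1920
  γ (15, 1): total = 2209
  δ (0, 5): total = 3176
  ε (2, 1): total = 3518
Minimum is at α with total 1772 blocks.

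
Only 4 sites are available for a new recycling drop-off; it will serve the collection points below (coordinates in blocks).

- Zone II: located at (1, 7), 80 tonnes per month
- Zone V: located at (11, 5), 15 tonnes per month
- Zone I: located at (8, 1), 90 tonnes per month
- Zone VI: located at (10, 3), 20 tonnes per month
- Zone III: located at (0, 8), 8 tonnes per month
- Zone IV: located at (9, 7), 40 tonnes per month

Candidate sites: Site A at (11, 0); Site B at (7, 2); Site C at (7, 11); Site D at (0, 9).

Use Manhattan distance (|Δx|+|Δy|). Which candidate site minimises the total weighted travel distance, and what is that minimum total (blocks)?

Total weighted distance at each candidate:
  Site A (11, 0): total = 2387
  Site B (7, 2): total = 1629
  Site C (7, 11): total = 2480
  Site D (0, 9): total = 2673
Minimum is at Site B with total 1629 blocks.

Site B, total 1629 blocks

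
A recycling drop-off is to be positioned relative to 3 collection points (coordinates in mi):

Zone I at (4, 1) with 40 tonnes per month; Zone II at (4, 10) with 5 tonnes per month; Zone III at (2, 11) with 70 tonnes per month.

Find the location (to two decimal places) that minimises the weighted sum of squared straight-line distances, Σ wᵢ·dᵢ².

The minimiser of Σwᵢ‖p−pᵢ‖² is the weighted centroid p* = (Σwᵢpᵢ)/(Σwᵢ).
Σwᵢ = 115.
Σwᵢxᵢ = 40·4 + 5·4 + 70·2 = 320.
Σwᵢyᵢ = 40·1 + 5·10 + 70·11 = 860.
x* = 320/115 = 2.78, y* = 860/115 = 7.48.

(2.78, 7.48)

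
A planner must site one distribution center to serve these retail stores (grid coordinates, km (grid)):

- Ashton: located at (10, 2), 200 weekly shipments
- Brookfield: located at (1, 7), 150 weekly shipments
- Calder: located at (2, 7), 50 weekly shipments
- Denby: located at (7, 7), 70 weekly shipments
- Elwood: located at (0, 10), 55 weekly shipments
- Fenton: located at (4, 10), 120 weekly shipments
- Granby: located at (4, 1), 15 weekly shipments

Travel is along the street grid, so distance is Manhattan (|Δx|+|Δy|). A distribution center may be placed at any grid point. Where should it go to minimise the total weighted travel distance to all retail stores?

(4, 7)

Manhattan distance separates: Σwᵢ(|x−xᵢ|+|y−yᵢ|) = Σwᵢ|x−xᵢ| + Σwᵢ|y−yᵢ|, so x and y are optimised independently as 1-D weighted medians.
Total weight W = 660; half = 330.
x-coordinate, sorted with cumulative weight:
  x=0 (Elwood, w=55) cum 55
  x=1 (Brookfield, w=150) cum 205
  x=2 (Calder, w=50) cum 255
  x=4 (Fenton, w=120) cum 375  ← median
  x=4 (Granby, w=15) cum 390
  x=7 (Denby, w=70) cum 460
  x=10 (Ashton, w=200) cum 660
⇒ x* = 4
y-coordinate, sorted with cumulative weight:
  y=1 (Granby, w=15) cum 15
  y=2 (Ashton, w=200) cum 215
  y=7 (Brookfield, w=150) cum 365  ← median
  y=7 (Calder, w=50) cum 415
  y=7 (Denby, w=70) cum 485
  y=10 (Elwood, w=55) cum 540
  y=10 (Fenton, w=120) cum 660
⇒ y* = 7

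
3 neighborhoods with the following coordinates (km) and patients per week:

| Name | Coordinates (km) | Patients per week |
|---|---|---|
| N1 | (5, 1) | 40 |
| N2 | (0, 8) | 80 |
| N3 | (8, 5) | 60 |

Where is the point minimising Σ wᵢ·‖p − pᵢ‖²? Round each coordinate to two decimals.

The minimiser of Σwᵢ‖p−pᵢ‖² is the weighted centroid p* = (Σwᵢpᵢ)/(Σwᵢ).
Σwᵢ = 180.
Σwᵢxᵢ = 40·5 + 80·0 + 60·8 = 680.
Σwᵢyᵢ = 40·1 + 80·8 + 60·5 = 980.
x* = 680/180 = 3.78, y* = 980/180 = 5.44.

(3.78, 5.44)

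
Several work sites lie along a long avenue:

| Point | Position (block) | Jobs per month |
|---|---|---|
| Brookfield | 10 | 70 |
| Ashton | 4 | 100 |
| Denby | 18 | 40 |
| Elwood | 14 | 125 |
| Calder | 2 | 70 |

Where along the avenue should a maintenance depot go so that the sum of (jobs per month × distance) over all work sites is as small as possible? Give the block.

For a sum of weighted absolute distances on a line, the optimum is the weighted median (not the mean). Total weight W = 405; half-weight = 202.5.
Sort by position and accumulate weight:
  block 2 (Calder, w=70) → cum 70
  block 4 (Ashton, w=100) → cum 170
  block 10 (Brookfield, w=70) → cum 240  ≥ 202.5 → median here
  block 14 (Elwood, w=125) → cum 365
  block 18 (Denby, w=40) → cum 405
Optimal location: block 10.

x = 10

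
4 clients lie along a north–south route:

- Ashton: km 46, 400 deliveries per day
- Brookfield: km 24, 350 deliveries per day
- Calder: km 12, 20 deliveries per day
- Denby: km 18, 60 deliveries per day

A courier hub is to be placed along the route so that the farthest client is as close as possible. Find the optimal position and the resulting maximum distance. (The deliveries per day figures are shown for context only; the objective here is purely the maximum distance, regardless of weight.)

location 29, max distance 17

The 1-center on a line is the midpoint of the two extreme points: leftmost at 12, rightmost at 46.
Optimal location = (12 + 46)/2 = 29; maximum distance = (46 − 12)/2 = 17.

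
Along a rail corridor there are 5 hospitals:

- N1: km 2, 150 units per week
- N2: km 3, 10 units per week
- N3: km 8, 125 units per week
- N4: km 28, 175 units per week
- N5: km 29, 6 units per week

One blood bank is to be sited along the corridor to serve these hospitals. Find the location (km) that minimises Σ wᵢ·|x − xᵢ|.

For a sum of weighted absolute distances on a line, the optimum is the weighted median (not the mean). Total weight W = 466; half-weight = 233.
Sort by position and accumulate weight:
  km 2 (N1, w=150) → cum 150
  km 3 (N2, w=10) → cum 160
  km 8 (N3, w=125) → cum 285  ≥ 233 → median here
  km 28 (N4, w=175) → cum 460
  km 29 (N5, w=6) → cum 466
Optimal location: km 8.

x = 8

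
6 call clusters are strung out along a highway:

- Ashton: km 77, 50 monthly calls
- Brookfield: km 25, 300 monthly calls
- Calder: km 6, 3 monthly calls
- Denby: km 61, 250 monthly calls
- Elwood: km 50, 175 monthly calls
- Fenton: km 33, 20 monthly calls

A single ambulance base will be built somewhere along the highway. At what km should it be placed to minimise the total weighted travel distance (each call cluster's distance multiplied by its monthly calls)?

For a sum of weighted absolute distances on a line, the optimum is the weighted median (not the mean). Total weight W = 798; half-weight = 399.
Sort by position and accumulate weight:
  km 6 (Calder, w=3) → cum 3
  km 25 (Brookfield, w=300) → cum 303
  km 33 (Fenton, w=20) → cum 323
  km 50 (Elwood, w=175) → cum 498  ≥ 399 → median here
  km 61 (Denby, w=250) → cum 748
  km 77 (Ashton, w=50) → cum 798
Optimal location: km 50.

x = 50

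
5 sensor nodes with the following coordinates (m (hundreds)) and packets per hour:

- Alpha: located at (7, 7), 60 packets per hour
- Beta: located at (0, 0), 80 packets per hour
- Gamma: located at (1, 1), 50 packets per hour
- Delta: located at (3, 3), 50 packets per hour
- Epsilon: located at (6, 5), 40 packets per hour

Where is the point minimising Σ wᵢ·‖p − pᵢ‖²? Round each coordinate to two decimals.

The minimiser of Σwᵢ‖p−pᵢ‖² is the weighted centroid p* = (Σwᵢpᵢ)/(Σwᵢ).
Σwᵢ = 280.
Σwᵢxᵢ = 60·7 + 80·0 + 50·1 + 50·3 + 40·6 = 860.
Σwᵢyᵢ = 60·7 + 80·0 + 50·1 + 50·3 + 40·5 = 820.
x* = 860/280 = 3.07, y* = 820/280 = 2.93.

(3.07, 2.93)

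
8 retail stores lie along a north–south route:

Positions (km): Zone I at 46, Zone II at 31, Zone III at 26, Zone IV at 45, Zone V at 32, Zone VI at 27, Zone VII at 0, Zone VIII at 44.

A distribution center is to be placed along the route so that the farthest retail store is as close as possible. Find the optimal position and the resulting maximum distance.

location 23, max distance 23

The 1-center on a line is the midpoint of the two extreme points: leftmost at 0, rightmost at 46.
Optimal location = (0 + 46)/2 = 23; maximum distance = (46 − 0)/2 = 23.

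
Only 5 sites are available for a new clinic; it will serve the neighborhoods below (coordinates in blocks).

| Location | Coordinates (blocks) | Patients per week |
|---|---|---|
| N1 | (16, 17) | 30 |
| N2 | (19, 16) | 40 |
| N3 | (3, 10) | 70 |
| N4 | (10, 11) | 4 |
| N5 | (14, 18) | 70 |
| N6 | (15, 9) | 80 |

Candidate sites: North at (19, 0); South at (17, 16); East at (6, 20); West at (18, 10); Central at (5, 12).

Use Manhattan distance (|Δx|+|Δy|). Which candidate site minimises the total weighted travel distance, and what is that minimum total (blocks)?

Total weighted distance at each candidate:
  North (19, 0): total = 5790
  South (17, 16): total = 2658
  East (6, 20): total = 4332
  West (18, 10): total = 2796
  Central (5, 12): total = 3594
Minimum is at South with total 2658 blocks.

South, total 2658 blocks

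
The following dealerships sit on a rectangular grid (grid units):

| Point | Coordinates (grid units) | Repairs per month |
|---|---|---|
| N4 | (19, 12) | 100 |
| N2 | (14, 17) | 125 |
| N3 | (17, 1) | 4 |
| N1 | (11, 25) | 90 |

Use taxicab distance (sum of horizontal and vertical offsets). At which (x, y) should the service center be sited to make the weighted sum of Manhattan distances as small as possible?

(14, 17)

Manhattan distance separates: Σwᵢ(|x−xᵢ|+|y−yᵢ|) = Σwᵢ|x−xᵢ| + Σwᵢ|y−yᵢ|, so x and y are optimised independently as 1-D weighted medians.
Total weight W = 319; half = 159.5.
x-coordinate, sorted with cumulative weight:
  x=11 (N1, w=90) cum 90
  x=14 (N2, w=125) cum 215  ← median
  x=17 (N3, w=4) cum 219
  x=19 (N4, w=100) cum 319
⇒ x* = 14
y-coordinate, sorted with cumulative weight:
  y=1 (N3, w=4) cum 4
  y=12 (N4, w=100) cum 104
  y=17 (N2, w=125) cum 229  ← median
  y=25 (N1, w=90) cum 319
⇒ y* = 17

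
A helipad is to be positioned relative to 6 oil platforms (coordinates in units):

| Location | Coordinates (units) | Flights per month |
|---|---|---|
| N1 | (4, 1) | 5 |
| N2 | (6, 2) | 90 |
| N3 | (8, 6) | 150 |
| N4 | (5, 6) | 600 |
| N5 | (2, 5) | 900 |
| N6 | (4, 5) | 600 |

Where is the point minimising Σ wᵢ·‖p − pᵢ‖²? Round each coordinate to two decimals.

The minimiser of Σwᵢ‖p−pᵢ‖² is the weighted centroid p* = (Σwᵢpᵢ)/(Σwᵢ).
Σwᵢ = 2345.
Σwᵢxᵢ = 5·4 + 90·6 + 150·8 + 600·5 + 900·2 + 600·4 = 8960.
Σwᵢyᵢ = 5·1 + 90·2 + 150·6 + 600·6 + 900·5 + 600·5 = 12185.
x* = 8960/2345 = 3.82, y* = 12185/2345 = 5.20.

(3.82, 5.20)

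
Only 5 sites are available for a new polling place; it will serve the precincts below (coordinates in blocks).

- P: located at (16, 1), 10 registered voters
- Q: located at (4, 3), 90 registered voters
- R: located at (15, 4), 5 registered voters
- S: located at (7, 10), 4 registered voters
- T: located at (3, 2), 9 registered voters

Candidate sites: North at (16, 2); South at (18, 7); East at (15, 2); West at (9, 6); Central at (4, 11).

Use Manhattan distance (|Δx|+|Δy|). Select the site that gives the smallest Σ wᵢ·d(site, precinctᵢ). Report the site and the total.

Total weighted distance at each candidate:
  North (16, 2): total = 1380
  South (18, 7): total = 1966
  East (15, 2): total = 1282
  West (9, 6): total = 994
  Central (4, 11): total = 1136
Minimum is at West with total 994 blocks.

West, total 994 blocks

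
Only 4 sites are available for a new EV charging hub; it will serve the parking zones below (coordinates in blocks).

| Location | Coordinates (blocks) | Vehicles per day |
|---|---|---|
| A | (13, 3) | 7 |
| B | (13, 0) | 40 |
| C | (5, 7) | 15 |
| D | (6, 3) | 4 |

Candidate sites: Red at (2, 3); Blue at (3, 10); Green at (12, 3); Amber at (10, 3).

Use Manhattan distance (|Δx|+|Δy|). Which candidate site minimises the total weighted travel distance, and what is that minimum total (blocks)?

Total weighted distance at each candidate:
  Red (2, 3): total = 758
  Blue (3, 10): total = 1034
  Green (12, 3): total = 356
  Amber (10, 3): total = 412
Minimum is at Green with total 356 blocks.

Green, total 356 blocks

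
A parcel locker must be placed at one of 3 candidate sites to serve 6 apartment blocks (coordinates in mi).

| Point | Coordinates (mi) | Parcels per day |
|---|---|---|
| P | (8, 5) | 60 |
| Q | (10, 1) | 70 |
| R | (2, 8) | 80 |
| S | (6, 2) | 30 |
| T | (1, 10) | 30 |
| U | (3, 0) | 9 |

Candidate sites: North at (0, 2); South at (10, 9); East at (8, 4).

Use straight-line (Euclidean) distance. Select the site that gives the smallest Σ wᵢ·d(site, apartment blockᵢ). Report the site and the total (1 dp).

Total weighted distance at each candidate:
  North (0, 2): total = 2176.4
  South (10, 9): total = 2089.5
  East (8, 4): total = 1308.3
Minimum is at East with total 1308.3 mi.

East, total 1308.3 mi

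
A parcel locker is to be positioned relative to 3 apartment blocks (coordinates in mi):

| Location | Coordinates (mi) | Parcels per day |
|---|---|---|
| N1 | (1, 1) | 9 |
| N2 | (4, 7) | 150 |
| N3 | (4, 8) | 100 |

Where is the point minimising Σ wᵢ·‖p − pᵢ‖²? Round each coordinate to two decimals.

The minimiser of Σwᵢ‖p−pᵢ‖² is the weighted centroid p* = (Σwᵢpᵢ)/(Σwᵢ).
Σwᵢ = 259.
Σwᵢxᵢ = 9·1 + 150·4 + 100·4 = 1009.
Σwᵢyᵢ = 9·1 + 150·7 + 100·8 = 1859.
x* = 1009/259 = 3.90, y* = 1859/259 = 7.18.

(3.90, 7.18)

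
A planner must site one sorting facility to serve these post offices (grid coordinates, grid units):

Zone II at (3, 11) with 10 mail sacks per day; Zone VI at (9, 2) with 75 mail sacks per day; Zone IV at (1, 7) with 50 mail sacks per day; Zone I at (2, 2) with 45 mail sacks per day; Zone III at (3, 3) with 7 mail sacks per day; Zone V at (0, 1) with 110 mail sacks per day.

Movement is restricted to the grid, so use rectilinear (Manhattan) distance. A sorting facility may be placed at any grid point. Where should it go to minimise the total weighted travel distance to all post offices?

(1, 2)

Manhattan distance separates: Σwᵢ(|x−xᵢ|+|y−yᵢ|) = Σwᵢ|x−xᵢ| + Σwᵢ|y−yᵢ|, so x and y are optimised independently as 1-D weighted medians.
Total weight W = 297; half = 148.5.
x-coordinate, sorted with cumulative weight:
  x=0 (Zone V, w=110) cum 110
  x=1 (Zone IV, w=50) cum 160  ← median
  x=2 (Zone I, w=45) cum 205
  x=3 (Zone II, w=10) cum 215
  x=3 (Zone III, w=7) cum 222
  x=9 (Zone VI, w=75) cum 297
⇒ x* = 1
y-coordinate, sorted with cumulative weight:
  y=1 (Zone V, w=110) cum 110
  y=2 (Zone VI, w=75) cum 185  ← median
  y=2 (Zone I, w=45) cum 230
  y=3 (Zone III, w=7) cum 237
  y=7 (Zone IV, w=50) cum 287
  y=11 (Zone II, w=10) cum 297
⇒ y* = 2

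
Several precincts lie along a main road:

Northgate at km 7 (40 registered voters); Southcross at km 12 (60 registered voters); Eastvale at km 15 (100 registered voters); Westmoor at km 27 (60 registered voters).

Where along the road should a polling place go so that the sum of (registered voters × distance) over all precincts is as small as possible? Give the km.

For a sum of weighted absolute distances on a line, the optimum is the weighted median (not the mean). Total weight W = 260; half-weight = 130.
Sort by position and accumulate weight:
  km 7 (Northgate, w=40) → cum 40
  km 12 (Southcross, w=60) → cum 100
  km 15 (Eastvale, w=100) → cum 200  ≥ 130 → median here
  km 27 (Westmoor, w=60) → cum 260
Optimal location: km 15.

x = 15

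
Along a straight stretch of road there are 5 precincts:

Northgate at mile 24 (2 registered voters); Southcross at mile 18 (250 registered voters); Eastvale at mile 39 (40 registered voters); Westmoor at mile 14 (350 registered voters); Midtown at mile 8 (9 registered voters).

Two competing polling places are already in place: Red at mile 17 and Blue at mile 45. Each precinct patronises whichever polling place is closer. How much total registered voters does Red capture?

The indifferent point is the midpoint (17+45)/2 = 31; precincts left of it (closer to Red at 17) go to Red, those right go to Blue.
  Midtown at 8 (w=9) → Red
  Westmoor at 14 (w=350) → Red
  Southcross at 18 (w=250) → Red
  Northgate at 24 (w=2) → Red
  Eastvale at 39 (w=40) → Blue
Red captures 611; Blue captures 40.

611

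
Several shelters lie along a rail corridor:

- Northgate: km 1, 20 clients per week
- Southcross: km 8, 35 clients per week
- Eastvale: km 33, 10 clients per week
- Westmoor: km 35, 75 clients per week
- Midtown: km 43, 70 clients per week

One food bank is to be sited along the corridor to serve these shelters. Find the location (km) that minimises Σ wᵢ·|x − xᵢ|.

x = 35

For a sum of weighted absolute distances on a line, the optimum is the weighted median (not the mean). Total weight W = 210; half-weight = 105.
Sort by position and accumulate weight:
  km 1 (Northgate, w=20) → cum 20
  km 8 (Southcross, w=35) → cum 55
  km 33 (Eastvale, w=10) → cum 65
  km 35 (Westmoor, w=75) → cum 140  ≥ 105 → median here
  km 43 (Midtown, w=70) → cum 210
Optimal location: km 35.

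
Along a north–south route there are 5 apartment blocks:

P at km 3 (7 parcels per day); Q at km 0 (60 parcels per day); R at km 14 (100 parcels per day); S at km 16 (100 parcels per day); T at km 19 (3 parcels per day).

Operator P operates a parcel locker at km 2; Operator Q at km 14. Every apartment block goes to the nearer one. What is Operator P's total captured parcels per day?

67

The indifferent point is the midpoint (2+14)/2 = 8; apartment blocks left of it (closer to Operator P at 2) go to Operator P, those right go to Operator Q.
  Q at 0 (w=60) → Operator P
  P at 3 (w=7) → Operator P
  R at 14 (w=100) → Operator Q
  S at 16 (w=100) → Operator Q
  T at 19 (w=3) → Operator Q
Operator P captures 67; Operator Q captures 203.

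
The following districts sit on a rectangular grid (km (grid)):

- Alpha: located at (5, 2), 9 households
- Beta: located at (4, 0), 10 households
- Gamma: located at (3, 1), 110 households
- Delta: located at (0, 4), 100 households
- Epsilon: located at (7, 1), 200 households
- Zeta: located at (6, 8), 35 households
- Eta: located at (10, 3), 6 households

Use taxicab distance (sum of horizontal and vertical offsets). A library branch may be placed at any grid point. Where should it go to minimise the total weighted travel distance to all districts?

(6, 1)

Manhattan distance separates: Σwᵢ(|x−xᵢ|+|y−yᵢ|) = Σwᵢ|x−xᵢ| + Σwᵢ|y−yᵢ|, so x and y are optimised independently as 1-D weighted medians.
Total weight W = 470; half = 235.
x-coordinate, sorted with cumulative weight:
  x=0 (Delta, w=100) cum 100
  x=3 (Gamma, w=110) cum 210
  x=4 (Beta, w=10) cum 220
  x=5 (Alpha, w=9) cum 229
  x=6 (Zeta, w=35) cum 264  ← median
  x=7 (Epsilon, w=200) cum 464
  x=10 (Eta, w=6) cum 470
⇒ x* = 6
y-coordinate, sorted with cumulative weight:
  y=0 (Beta, w=10) cum 10
  y=1 (Gamma, w=110) cum 120
  y=1 (Epsilon, w=200) cum 320  ← median
  y=2 (Alpha, w=9) cum 329
  y=3 (Eta, w=6) cum 335
  y=4 (Delta, w=100) cum 435
  y=8 (Zeta, w=35) cum 470
⇒ y* = 1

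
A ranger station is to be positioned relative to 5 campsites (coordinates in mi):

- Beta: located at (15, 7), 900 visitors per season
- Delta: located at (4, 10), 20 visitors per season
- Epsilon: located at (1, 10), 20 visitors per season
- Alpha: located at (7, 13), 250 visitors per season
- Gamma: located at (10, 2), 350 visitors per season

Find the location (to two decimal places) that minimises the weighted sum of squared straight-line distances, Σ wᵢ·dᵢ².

The minimiser of Σwᵢ‖p−pᵢ‖² is the weighted centroid p* = (Σwᵢpᵢ)/(Σwᵢ).
Σwᵢ = 1540.
Σwᵢxᵢ = 900·15 + 20·4 + 20·1 + 250·7 + 350·10 = 18850.
Σwᵢyᵢ = 900·7 + 20·10 + 20·10 + 250·13 + 350·2 = 10650.
x* = 18850/1540 = 12.24, y* = 10650/1540 = 6.92.

(12.24, 6.92)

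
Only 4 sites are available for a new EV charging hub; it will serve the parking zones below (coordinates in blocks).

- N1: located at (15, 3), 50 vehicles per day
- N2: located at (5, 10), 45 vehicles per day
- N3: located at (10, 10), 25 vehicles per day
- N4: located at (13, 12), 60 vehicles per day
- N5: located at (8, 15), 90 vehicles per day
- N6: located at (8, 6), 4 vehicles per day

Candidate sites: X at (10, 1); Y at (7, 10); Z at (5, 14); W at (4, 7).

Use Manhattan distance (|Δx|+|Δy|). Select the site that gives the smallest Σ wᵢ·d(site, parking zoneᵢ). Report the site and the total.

Total weighted distance at each candidate:
  X (10, 1): total = 3513
  Y (7, 10): total = 1955
  Z (5, 14): total = 2459
  W (4, 7): total = 3095
Minimum is at Y with total 1955 blocks.

Y, total 1955 blocks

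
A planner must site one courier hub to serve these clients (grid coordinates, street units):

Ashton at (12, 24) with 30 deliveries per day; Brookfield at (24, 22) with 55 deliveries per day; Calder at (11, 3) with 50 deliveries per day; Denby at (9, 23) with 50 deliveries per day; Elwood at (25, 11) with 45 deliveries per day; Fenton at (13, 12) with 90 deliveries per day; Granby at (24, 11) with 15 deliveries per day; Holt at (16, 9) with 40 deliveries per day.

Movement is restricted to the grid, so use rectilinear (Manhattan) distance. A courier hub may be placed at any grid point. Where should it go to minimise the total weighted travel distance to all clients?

(13, 12)

Manhattan distance separates: Σwᵢ(|x−xᵢ|+|y−yᵢ|) = Σwᵢ|x−xᵢ| + Σwᵢ|y−yᵢ|, so x and y are optimised independently as 1-D weighted medians.
Total weight W = 375; half = 187.5.
x-coordinate, sorted with cumulative weight:
  x=9 (Denby, w=50) cum 50
  x=11 (Calder, w=50) cum 100
  x=12 (Ashton, w=30) cum 130
  x=13 (Fenton, w=90) cum 220  ← median
  x=16 (Holt, w=40) cum 260
  x=24 (Brookfield, w=55) cum 315
  x=24 (Granby, w=15) cum 330
  x=25 (Elwood, w=45) cum 375
⇒ x* = 13
y-coordinate, sorted with cumulative weight:
  y=3 (Calder, w=50) cum 50
  y=9 (Holt, w=40) cum 90
  y=11 (Elwood, w=45) cum 135
  y=11 (Granby, w=15) cum 150
  y=12 (Fenton, w=90) cum 240  ← median
  y=22 (Brookfield, w=55) cum 295
  y=23 (Denby, w=50) cum 345
  y=24 (Ashton, w=30) cum 375
⇒ y* = 12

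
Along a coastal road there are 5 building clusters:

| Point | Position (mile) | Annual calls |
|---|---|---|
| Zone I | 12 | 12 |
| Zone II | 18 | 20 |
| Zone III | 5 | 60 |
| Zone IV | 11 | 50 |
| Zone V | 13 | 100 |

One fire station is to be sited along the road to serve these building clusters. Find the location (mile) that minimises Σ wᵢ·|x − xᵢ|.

For a sum of weighted absolute distances on a line, the optimum is the weighted median (not the mean). Total weight W = 242; half-weight = 121.
Sort by position and accumulate weight:
  mile 5 (Zone III, w=60) → cum 60
  mile 11 (Zone IV, w=50) → cum 110
  mile 12 (Zone I, w=12) → cum 122  ≥ 121 → median here
  mile 13 (Zone V, w=100) → cum 222
  mile 18 (Zone II, w=20) → cum 242
Optimal location: mile 12.

x = 12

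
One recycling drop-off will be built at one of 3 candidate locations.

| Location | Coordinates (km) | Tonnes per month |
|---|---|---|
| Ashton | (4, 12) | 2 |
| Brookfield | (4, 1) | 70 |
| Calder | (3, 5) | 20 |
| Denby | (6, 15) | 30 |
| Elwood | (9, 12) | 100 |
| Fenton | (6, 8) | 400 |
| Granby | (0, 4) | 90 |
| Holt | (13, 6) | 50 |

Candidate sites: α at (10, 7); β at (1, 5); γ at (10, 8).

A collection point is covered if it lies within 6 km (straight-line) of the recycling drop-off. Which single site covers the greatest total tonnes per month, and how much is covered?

β, covering 580

Coverage radius r = 6 km; a point is covered iff (Δx)²+(Δy)² ≤ 6² = 36.
  α (10, 7): covers {Elwood, Fenton, Holt} → 550
  β (1, 5): covers {Brookfield, Calder, Fenton, Granby} → 580
  γ (10, 8): covers {Elwood, Fenton, Holt} → 550
Maximum coverage at β: 580 tonnes per month.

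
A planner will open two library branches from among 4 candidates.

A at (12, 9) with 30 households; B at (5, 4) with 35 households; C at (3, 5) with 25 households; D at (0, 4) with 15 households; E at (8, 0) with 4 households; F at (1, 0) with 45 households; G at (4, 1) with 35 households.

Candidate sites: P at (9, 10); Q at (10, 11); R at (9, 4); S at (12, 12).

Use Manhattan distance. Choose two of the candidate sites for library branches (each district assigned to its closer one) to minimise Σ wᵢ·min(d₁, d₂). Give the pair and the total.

{R, S}, total 1380

Evaluate every pair (each demand assigned to the nearer of the two):
  {R, S}: total = 1380
  {P, R}: total = 1410
  {Q, R}: total = 1410
  {P, S}: total = 2284
  {P, Q}: total = 2314
  {Q, S}: total = 2602
Best pair: {R, S} with total 1380.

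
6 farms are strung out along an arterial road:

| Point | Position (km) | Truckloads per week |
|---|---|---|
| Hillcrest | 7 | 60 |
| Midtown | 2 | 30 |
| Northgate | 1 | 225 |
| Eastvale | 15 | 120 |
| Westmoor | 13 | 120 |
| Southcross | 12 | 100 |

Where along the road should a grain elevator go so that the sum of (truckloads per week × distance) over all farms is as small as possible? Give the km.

For a sum of weighted absolute distances on a line, the optimum is the weighted median (not the mean). Total weight W = 655; half-weight = 327.5.
Sort by position and accumulate weight:
  km 1 (Northgate, w=225) → cum 225
  km 2 (Midtown, w=30) → cum 255
  km 7 (Hillcrest, w=60) → cum 315
  km 12 (Southcross, w=100) → cum 415  ≥ 327.5 → median here
  km 13 (Westmoor, w=120) → cum 535
  km 15 (Eastvale, w=120) → cum 655
Optimal location: km 12.

x = 12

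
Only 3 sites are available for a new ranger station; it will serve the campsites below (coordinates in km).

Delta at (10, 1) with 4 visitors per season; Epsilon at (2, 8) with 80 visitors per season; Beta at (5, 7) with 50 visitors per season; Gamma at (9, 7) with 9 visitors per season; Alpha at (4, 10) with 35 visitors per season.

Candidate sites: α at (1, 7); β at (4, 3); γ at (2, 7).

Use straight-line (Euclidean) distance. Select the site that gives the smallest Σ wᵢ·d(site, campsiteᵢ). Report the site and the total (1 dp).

γ, total 459.2 km

Total weighted distance at each candidate:
  α (1, 7): total = 576.9
  β (4, 3): total = 964.9
  γ (2, 7): total = 459.2
Minimum is at γ with total 459.2 km.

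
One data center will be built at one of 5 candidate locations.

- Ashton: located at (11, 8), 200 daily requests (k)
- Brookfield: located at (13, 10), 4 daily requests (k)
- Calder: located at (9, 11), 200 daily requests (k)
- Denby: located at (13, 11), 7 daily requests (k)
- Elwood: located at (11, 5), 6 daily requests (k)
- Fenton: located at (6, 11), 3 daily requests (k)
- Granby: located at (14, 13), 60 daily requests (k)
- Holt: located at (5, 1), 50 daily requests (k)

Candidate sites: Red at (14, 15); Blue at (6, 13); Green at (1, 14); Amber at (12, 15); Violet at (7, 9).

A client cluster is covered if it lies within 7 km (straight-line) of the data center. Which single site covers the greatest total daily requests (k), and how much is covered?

Coverage radius r = 7 km; a point is covered iff (Δx)²+(Δy)² ≤ 7² = 49.
  Red (14, 15): covers {Brookfield, Calder, Denby, Granby} → 271
  Blue (6, 13): covers {Calder, Fenton} → 203
  Green (1, 14): covers {Fenton} → 3
  Amber (12, 15): covers {Brookfield, Calder, Denby, Granby} → 271
  Violet (7, 9): covers {Ashton, Brookfield, Calder, Denby, Elwood, Fenton} → 420
Maximum coverage at Violet: 420 daily requests (k).

Violet, covering 420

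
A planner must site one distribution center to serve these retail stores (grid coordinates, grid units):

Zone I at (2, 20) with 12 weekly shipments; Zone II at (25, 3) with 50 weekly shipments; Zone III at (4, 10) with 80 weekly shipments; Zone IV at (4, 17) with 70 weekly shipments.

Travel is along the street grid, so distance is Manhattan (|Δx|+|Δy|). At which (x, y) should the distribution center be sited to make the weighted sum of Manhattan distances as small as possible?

Manhattan distance separates: Σwᵢ(|x−xᵢ|+|y−yᵢ|) = Σwᵢ|x−xᵢ| + Σwᵢ|y−yᵢ|, so x and y are optimised independently as 1-D weighted medians.
Total weight W = 212; half = 106.
x-coordinate, sorted with cumulative weight:
  x=2 (Zone I, w=12) cum 12
  x=4 (Zone III, w=80) cum 92
  x=4 (Zone IV, w=70) cum 162  ← median
  x=25 (Zone II, w=50) cum 212
⇒ x* = 4
y-coordinate, sorted with cumulative weight:
  y=3 (Zone II, w=50) cum 50
  y=10 (Zone III, w=80) cum 130  ← median
  y=17 (Zone IV, w=70) cum 200
  y=20 (Zone I, w=12) cum 212
⇒ y* = 10

(4, 10)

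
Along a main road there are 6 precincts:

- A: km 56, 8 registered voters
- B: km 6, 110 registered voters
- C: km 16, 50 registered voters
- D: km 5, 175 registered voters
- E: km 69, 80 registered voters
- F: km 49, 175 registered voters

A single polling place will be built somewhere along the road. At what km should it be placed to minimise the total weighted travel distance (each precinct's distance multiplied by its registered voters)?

x = 16

For a sum of weighted absolute distances on a line, the optimum is the weighted median (not the mean). Total weight W = 598; half-weight = 299.
Sort by position and accumulate weight:
  km 5 (D, w=175) → cum 175
  km 6 (B, w=110) → cum 285
  km 16 (C, w=50) → cum 335  ≥ 299 → median here
  km 49 (F, w=175) → cum 510
  km 56 (A, w=8) → cum 518
  km 69 (E, w=80) → cum 598
Optimal location: km 16.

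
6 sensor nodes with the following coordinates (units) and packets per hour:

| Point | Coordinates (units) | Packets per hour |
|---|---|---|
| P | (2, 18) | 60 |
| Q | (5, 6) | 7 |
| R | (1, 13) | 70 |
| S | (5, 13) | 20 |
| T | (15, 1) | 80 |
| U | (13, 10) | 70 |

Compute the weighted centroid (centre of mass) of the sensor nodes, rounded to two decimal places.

The minimiser of Σwᵢ‖p−pᵢ‖² is the weighted centroid p* = (Σwᵢpᵢ)/(Σwᵢ).
Σwᵢ = 307.
Σwᵢxᵢ = 60·2 + 7·5 + 70·1 + 20·5 + 80·15 + 70·13 = 2435.
Σwᵢyᵢ = 60·18 + 7·6 + 70·13 + 20·13 + 80·1 + 70·10 = 3072.
x* = 2435/307 = 7.93, y* = 3072/307 = 10.01.

(7.93, 10.01)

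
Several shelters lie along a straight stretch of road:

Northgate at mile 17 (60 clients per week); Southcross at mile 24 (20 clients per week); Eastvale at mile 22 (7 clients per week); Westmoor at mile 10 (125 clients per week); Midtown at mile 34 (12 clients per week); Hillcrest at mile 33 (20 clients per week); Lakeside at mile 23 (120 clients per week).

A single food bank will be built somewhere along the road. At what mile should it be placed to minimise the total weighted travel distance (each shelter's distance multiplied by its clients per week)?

x = 17

For a sum of weighted absolute distances on a line, the optimum is the weighted median (not the mean). Total weight W = 364; half-weight = 182.
Sort by position and accumulate weight:
  mile 10 (Westmoor, w=125) → cum 125
  mile 17 (Northgate, w=60) → cum 185  ≥ 182 → median here
  mile 22 (Eastvale, w=7) → cum 192
  mile 23 (Lakeside, w=120) → cum 312
  mile 24 (Southcross, w=20) → cum 332
  mile 33 (Hillcrest, w=20) → cum 352
  mile 34 (Midtown, w=12) → cum 364
Optimal location: mile 17.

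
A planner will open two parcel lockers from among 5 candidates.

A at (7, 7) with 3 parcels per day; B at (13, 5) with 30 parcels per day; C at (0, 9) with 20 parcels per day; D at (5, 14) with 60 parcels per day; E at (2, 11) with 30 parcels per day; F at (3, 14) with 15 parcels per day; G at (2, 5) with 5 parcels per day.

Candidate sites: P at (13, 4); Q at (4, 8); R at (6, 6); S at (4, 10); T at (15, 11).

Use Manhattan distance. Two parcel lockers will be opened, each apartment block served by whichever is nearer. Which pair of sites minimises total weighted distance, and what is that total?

Evaluate every pair (each demand assigned to the nearer of the two):
  {P, S}: total = 648
  {R, S}: total = 836
  {P, Q}: total = 842
  {S, T}: total = 858
  {Q, S}: total = 962
  {Q, R}: total = 1046
  {Q, T}: total = 1052
  {P, R}: total = 1216
  {R, T}: total = 1426
  {P, T}: total = 1852
Best pair: {P, S} with total 648.

{P, S}, total 648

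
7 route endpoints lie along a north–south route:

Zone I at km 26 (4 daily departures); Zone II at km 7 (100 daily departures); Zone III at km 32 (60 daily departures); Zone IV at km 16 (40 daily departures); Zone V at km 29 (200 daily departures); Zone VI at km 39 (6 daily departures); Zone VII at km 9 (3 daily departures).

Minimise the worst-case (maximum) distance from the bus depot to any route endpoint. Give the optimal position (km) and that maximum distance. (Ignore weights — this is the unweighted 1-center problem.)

location 23, max distance 16

The 1-center on a line is the midpoint of the two extreme points: leftmost at 7, rightmost at 39.
Optimal location = (7 + 39)/2 = 23; maximum distance = (39 − 7)/2 = 16.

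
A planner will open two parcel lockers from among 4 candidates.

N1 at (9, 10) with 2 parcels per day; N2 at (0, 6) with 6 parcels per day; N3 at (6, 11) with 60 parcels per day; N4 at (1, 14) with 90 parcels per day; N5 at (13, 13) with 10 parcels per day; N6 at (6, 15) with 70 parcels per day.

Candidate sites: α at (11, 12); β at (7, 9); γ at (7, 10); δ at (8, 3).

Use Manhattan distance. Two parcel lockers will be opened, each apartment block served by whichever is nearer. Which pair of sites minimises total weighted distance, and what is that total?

Evaluate every pair (each demand assigned to the nearer of the two):
  {α, γ}: total = 1540
  {β, γ}: total = 1594
  {γ, δ}: total = 1600
  {α, β}: total = 1756
  {β, δ}: total = 1826
  {α, δ}: total = 2104
Best pair: {α, γ} with total 1540.

{α, γ}, total 1540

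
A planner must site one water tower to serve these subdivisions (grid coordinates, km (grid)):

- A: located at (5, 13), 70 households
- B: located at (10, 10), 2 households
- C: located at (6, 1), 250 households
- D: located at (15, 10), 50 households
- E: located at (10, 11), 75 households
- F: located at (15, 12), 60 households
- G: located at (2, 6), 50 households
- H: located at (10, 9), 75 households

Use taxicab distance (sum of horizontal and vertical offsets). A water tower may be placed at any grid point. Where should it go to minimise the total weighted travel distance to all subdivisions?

Manhattan distance separates: Σwᵢ(|x−xᵢ|+|y−yᵢ|) = Σwᵢ|x−xᵢ| + Σwᵢ|y−yᵢ|, so x and y are optimised independently as 1-D weighted medians.
Total weight W = 632; half = 316.
x-coordinate, sorted with cumulative weight:
  x=2 (G, w=50) cum 50
  x=5 (A, w=70) cum 120
  x=6 (C, w=250) cum 370  ← median
  x=10 (B, w=2) cum 372
  x=10 (E, w=75) cum 447
  x=10 (H, w=75) cum 522
  x=15 (D, w=50) cum 572
  x=15 (F, w=60) cum 632
⇒ x* = 6
y-coordinate, sorted with cumulative weight:
  y=1 (C, w=250) cum 250
  y=6 (G, w=50) cum 300
  y=9 (H, w=75) cum 375  ← median
  y=10 (B, w=2) cum 377
  y=10 (D, w=50) cum 427
  y=11 (E, w=75) cum 502
  y=12 (F, w=60) cum 562
  y=13 (A, w=70) cum 632
⇒ y* = 9

(6, 9)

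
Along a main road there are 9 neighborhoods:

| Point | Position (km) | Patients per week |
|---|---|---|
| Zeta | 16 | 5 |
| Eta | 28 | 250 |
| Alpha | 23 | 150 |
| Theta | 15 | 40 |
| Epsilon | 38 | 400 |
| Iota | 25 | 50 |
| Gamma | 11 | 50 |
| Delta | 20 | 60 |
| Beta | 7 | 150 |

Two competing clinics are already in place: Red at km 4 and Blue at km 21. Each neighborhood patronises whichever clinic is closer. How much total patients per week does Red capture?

The indifferent point is the midpoint (4+21)/2 = 12.5; neighborhoods left of it (closer to Red at 4) go to Red, those right go to Blue.
  Beta at 7 (w=150) → Red
  Gamma at 11 (w=50) → Red
  Theta at 15 (w=40) → Blue
  Zeta at 16 (w=5) → Blue
  Delta at 20 (w=60) → Blue
  Alpha at 23 (w=150) → Blue
  Iota at 25 (w=50) → Blue
  Eta at 28 (w=250) → Blue
  Epsilon at 38 (w=400) → Blue
Red captures 200; Blue captures 955.

200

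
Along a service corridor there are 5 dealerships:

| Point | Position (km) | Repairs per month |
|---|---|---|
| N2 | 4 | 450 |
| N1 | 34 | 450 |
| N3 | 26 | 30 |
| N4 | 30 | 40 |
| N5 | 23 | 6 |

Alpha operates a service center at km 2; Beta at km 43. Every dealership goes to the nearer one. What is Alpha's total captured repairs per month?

The indifferent point is the midpoint (2+43)/2 = 22.5; dealerships left of it (closer to Alpha at 2) go to Alpha, those right go to Beta.
  N2 at 4 (w=450) → Alpha
  N5 at 23 (w=6) → Beta
  N3 at 26 (w=30) → Beta
  N4 at 30 (w=40) → Beta
  N1 at 34 (w=450) → Beta
Alpha captures 450; Beta captures 526.

450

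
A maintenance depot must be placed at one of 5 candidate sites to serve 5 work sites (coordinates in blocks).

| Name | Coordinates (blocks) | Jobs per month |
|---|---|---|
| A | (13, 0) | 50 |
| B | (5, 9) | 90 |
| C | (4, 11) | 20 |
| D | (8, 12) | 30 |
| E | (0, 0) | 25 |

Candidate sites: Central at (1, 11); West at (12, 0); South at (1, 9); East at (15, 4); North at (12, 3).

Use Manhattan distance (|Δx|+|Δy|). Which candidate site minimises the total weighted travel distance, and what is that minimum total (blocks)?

South, total 2060 blocks

Total weighted distance at each candidate:
  Central (1, 11): total = 2290
  West (12, 0): total = 2650
  South (1, 9): total = 2060
  East (15, 4): total = 2935
  North (12, 3): total = 2455
Minimum is at South with total 2060 blocks.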